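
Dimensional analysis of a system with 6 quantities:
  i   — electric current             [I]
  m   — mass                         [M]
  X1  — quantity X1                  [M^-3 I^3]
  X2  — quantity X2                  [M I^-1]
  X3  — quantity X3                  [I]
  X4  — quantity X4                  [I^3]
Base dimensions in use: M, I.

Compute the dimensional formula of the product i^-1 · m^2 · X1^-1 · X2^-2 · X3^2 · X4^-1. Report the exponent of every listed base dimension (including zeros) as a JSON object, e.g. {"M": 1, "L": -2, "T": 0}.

{"M": 3, "I": -3}

Exponent matrix [M,I] × [i,m,X1,X2,X3,X4]:
  M: [ 0  1 -3  1  0  0]
  I: [ 1  0  3 -1  1  3]
  [M]: (-1)·0+(2)·1+(-1)·-3+(-2)·1+(2)·0+(-1)·0 = 3
  [I]: (-1)·1+(2)·0+(-1)·3+(-2)·-1+(2)·1+(-1)·3 = -3
⇒ M^3 I^-3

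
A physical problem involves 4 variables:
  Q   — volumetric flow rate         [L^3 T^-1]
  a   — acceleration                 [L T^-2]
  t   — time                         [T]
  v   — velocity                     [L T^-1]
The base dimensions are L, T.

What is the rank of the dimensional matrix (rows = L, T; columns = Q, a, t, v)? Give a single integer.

Exponent matrix [L,T] × [Q,a,t,v]:
  L: [ 3  1  0  1]
  T: [-1 -2  1 -1]
Echelon form has 2 nonzero rows (pivots: Q,a)

2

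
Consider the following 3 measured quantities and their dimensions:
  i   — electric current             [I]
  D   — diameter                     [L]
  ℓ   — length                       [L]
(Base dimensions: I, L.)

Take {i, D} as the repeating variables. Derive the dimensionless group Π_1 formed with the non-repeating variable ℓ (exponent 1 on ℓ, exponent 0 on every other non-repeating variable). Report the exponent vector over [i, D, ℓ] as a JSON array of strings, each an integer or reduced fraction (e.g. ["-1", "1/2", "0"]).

["0", "-1", "1"]

Write exponents as rows I,L / cols i,D,ℓ:
  I: [ 1  0  0]
  L: [ 0  1  1]
Echelon form has 2 nonzero rows (pivots: i,D)
Pivot set = {i,D}, free = {ℓ}
RREF:
  r0: [   1    0    0]
  r1: [   0    1    1]
Fix exponent of ℓ at 1; solve each RREF row for its pivot's exponent:
  r0: exp(i) + (0)·1 = 0 ⇒ exp(i) = 0
  r1: exp(D) + (1)·1 = 0 ⇒ exp(D) = -1
Π_1 = D^-1 · ℓ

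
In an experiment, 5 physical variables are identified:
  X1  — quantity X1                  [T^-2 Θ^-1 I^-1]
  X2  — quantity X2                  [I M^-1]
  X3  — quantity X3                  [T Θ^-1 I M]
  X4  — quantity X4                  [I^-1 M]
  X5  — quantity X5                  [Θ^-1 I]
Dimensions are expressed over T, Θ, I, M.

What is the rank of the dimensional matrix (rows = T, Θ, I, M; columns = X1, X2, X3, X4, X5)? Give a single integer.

Exponent matrix [T,Θ,I,M] × [X1,X2,X3,X4,X5]:
  T: [-2  0  1  0  0]
  Θ: [-1  0 -1  0 -1]
  I: [-1  1  1 -1  1]
  M: [ 0 -1  1  1  0]
Row reduction gives pivot columns X1,X2,X3; rank = 3

3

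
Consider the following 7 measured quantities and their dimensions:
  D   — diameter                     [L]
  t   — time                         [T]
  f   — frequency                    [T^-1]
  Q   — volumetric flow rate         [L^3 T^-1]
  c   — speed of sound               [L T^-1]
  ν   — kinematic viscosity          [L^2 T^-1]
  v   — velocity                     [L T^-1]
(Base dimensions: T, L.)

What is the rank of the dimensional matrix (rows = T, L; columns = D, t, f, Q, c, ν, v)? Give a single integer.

2

Exponent matrix [T,L] × [D,t,f,Q,c,ν,v]:
  T: [ 0  1 -1 -1 -1 -1 -1]
  L: [ 1  0  0  3  1  2  1]
Echelon form has 2 nonzero rows (pivots: D,t)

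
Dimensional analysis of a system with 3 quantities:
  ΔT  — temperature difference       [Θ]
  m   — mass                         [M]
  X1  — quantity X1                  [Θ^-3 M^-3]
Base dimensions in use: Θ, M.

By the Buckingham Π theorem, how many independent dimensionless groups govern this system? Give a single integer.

Exponent matrix [Θ,M] × [ΔT,m,X1]:
  Θ: [ 1  0 -3]
  M: [ 0  1 -3]
Echelon form has 2 nonzero rows (pivots: ΔT,m)
3 vars − rank 2 = 1 Π group

1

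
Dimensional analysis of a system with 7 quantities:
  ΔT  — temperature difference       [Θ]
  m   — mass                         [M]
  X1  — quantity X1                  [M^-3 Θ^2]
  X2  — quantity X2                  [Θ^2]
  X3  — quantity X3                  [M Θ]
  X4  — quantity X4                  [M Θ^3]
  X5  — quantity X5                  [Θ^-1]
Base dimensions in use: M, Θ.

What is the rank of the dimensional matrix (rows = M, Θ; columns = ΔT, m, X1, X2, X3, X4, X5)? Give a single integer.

2

Write exponents as rows M,Θ / cols ΔT,m,X1,X2,X3,X4,X5:
  M: [ 0  1 -3  0  1  1  0]
  Θ: [ 1  0  2  2  1  3 -1]
Echelon form has 2 nonzero rows (pivots: ΔT,m)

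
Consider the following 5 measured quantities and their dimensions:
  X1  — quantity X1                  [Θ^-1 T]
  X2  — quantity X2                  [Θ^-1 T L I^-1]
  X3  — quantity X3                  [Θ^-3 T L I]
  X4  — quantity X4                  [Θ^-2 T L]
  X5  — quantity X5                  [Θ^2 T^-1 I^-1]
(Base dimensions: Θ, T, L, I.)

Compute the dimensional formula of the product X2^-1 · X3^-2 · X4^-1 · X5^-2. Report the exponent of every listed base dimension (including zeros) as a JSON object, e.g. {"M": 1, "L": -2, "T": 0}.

Dimensional matrix (Θ×T×L×I by X1×X2×X3×X4×X5):
  Θ: [-1 -1 -3 -2  2]
  T: [ 1  1  1  1 -1]
  L: [ 0  1  1  1  0]
  I: [ 0 -1  1  0 -1]
  [Θ]: (-1)·-1+(-2)·-3+(-1)·-2+(-2)·2 = 5
  [T]: (-1)·1+(-2)·1+(-1)·1+(-2)·-1 = -2
  [L]: (-1)·1+(-2)·1+(-1)·1+(-2)·0 = -4
  [I]: (-1)·-1+(-2)·1+(-1)·0+(-2)·-1 = 1
⇒ Θ^5 T^-2 L^-4 I

{"Θ": 5, "T": -2, "L": -4, "I": 1}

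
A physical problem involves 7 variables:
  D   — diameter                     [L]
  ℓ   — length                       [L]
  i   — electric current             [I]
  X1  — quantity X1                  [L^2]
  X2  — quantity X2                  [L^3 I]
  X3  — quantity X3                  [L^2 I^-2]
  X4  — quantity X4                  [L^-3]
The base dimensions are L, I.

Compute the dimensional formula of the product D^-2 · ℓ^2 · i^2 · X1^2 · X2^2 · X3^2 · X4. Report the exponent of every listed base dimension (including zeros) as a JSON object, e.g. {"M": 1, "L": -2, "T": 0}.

{"L": 11, "I": 0}

Write exponents as rows L,I / cols D,ℓ,i,X1,X2,X3,X4:
  L: [ 1  1  0  2  3  2 -3]
  I: [ 0  0  1  0  1 -2  0]
  [L]: (-2)·1+(2)·1+(2)·0+(2)·2+(2)·3+(2)·2+(1)·-3 = 11
  [I]: (-2)·0+(2)·0+(2)·1+(2)·0+(2)·1+(2)·-2+(1)·0 = 0
⇒ L^11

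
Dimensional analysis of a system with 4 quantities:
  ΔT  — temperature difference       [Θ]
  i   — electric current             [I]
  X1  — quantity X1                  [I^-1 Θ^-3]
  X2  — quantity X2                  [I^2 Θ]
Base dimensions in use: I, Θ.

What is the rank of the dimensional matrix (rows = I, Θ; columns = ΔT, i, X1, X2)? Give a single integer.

Dimensional matrix (I×Θ by ΔT×i×X1×X2):
  I: [ 0  1 -1  2]
  Θ: [ 1  0 -3  1]
Row reduction gives pivot columns ΔT,i; rank = 2

2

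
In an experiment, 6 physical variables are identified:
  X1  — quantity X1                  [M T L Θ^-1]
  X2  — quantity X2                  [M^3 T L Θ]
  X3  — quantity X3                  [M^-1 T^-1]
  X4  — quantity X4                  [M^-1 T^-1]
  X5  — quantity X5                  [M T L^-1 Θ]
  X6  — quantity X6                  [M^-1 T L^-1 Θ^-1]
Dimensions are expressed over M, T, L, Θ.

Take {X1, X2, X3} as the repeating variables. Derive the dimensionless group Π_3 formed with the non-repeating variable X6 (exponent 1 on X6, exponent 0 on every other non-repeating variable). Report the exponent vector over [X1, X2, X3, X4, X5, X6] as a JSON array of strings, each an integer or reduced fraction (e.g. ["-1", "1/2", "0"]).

Exponent matrix [M,T,L,Θ] × [X1,X2,X3,X4,X5,X6]:
  M: [ 1  3 -1 -1  1 -1]
  T: [ 1  1 -1 -1  1  1]
  L: [ 1  1  0  0 -1 -1]
  Θ: [-1  1  0  0  1 -1]
Row reduction gives pivot columns X1,X2,X3; rank = 3
Repeat: X1,X2,X3; free: X4,X5,X6
RREF:
  r0: [   1    0    0    0   -1    0]
  r1: [   0    1    0    0    0   -1]
  r2: [   0    0    1    1   -2   -2]
  r3: [   0    0    0    0    0    0]
Fix exponent of X6 at 1, X4 at 0, X5 at 0; solve each RREF row for its pivot's exponent:
  r0: exp(X1) + (0)·1 = 0 ⇒ exp(X1) = 0
  r1: exp(X2) + (-1)·1 = 0 ⇒ exp(X2) = 1
  r2: exp(X3) + (-2)·1 = 0 ⇒ exp(X3) = 2
Π_3 = X2 · X3^2 · X6

["0", "1", "2", "0", "0", "1"]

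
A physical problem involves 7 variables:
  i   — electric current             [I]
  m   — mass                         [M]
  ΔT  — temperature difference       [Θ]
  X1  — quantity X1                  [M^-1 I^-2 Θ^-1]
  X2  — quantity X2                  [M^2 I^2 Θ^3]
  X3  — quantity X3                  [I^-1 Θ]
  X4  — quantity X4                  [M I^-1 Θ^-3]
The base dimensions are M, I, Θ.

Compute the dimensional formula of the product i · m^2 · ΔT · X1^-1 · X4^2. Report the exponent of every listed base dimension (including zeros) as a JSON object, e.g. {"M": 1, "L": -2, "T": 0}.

{"M": 5, "I": 1, "Θ": -4}

Dimensional matrix (M×I×Θ by i×m×ΔT×X1×X2×X3×X4):
  M: [ 0  1  0 -1  2  0  1]
  I: [ 1  0  0 -2  2 -1 -1]
  Θ: [ 0  0  1 -1  3  1 -3]
  [M]: (1)·0+(2)·1+(1)·0+(-1)·-1+(2)·1 = 5
  [I]: (1)·1+(2)·0+(1)·0+(-1)·-2+(2)·-1 = 1
  [Θ]: (1)·0+(2)·0+(1)·1+(-1)·-1+(2)·-3 = -4
⇒ M^5 I Θ^-4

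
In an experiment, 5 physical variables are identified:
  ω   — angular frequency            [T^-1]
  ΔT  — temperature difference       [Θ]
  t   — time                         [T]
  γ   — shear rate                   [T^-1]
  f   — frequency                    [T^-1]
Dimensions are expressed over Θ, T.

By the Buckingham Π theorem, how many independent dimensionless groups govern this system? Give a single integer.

3

Exponent matrix [Θ,T] × [ω,ΔT,t,γ,f]:
  Θ: [ 0  1  0  0  0]
  T: [-1  0  1 -1 -1]
RREF → pivots at {ω,ΔT} ⇒ r = 2
5 vars − rank 2 = 3 Π groups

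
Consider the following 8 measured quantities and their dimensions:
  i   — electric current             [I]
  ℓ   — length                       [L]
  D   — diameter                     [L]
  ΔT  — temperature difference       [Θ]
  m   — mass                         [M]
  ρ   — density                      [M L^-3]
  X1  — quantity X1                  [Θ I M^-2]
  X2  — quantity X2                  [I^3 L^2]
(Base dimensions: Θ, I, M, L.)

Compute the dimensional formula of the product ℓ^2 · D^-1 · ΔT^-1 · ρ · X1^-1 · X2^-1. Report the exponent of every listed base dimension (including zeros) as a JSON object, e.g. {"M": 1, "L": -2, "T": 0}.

{"Θ": -2, "I": -4, "M": 3, "L": -4}

Write exponents as rows Θ,I,M,L / cols i,ℓ,D,ΔT,m,ρ,X1,X2:
  Θ: [ 0  0  0  1  0  0  1  0]
  I: [ 1  0  0  0  0  0  1  3]
  M: [ 0  0  0  0  1  1 -2  0]
  L: [ 0  1  1  0  0 -3  0  2]
  [Θ]: (2)·0+(-1)·0+(-1)·1+(1)·0+(-1)·1+(-1)·0 = -2
  [I]: (2)·0+(-1)·0+(-1)·0+(1)·0+(-1)·1+(-1)·3 = -4
  [M]: (2)·0+(-1)·0+(-1)·0+(1)·1+(-1)·-2+(-1)·0 = 3
  [L]: (2)·1+(-1)·1+(-1)·0+(1)·-3+(-1)·0+(-1)·2 = -4
⇒ Θ^-2 I^-4 M^3 L^-4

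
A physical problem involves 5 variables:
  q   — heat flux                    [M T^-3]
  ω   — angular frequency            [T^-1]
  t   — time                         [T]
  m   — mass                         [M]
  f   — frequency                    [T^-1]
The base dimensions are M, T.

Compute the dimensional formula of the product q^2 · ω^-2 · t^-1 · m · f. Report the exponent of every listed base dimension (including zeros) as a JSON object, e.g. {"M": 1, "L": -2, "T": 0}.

{"M": 3, "T": -6}

Dimensional matrix (M×T by q×ω×t×m×f):
  M: [ 1  0  0  1  0]
  T: [-3 -1  1  0 -1]
  [M]: (2)·1+(-2)·0+(-1)·0+(1)·1+(1)·0 = 3
  [T]: (2)·-3+(-2)·-1+(-1)·1+(1)·0+(1)·-1 = -6
⇒ M^3 T^-6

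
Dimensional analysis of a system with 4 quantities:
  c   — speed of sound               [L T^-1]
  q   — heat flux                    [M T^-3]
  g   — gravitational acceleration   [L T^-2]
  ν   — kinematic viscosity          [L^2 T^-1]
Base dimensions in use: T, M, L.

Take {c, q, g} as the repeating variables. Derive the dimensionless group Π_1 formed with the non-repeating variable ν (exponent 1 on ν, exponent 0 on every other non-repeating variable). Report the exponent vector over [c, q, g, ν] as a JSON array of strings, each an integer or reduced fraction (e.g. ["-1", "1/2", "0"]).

["-3", "0", "1", "1"]

Exponent matrix [T,M,L] × [c,q,g,ν]:
  T: [-1 -3 -2 -1]
  M: [ 0  1  0  0]
  L: [ 1  0  1  2]
Row reduction gives pivot columns c,q,g; rank = 3
Repeat: c,q,g; free: ν
RREF:
  r0: [   1    0    0    3]
  r1: [   0    1    0    0]
  r2: [   0    0    1   -1]
Fix exponent of ν at 1; solve each RREF row for its pivot's exponent:
  r0: exp(c) + (3)·1 = 0 ⇒ exp(c) = -3
  r1: exp(q) + (0)·1 = 0 ⇒ exp(q) = 0
  r2: exp(g) + (-1)·1 = 0 ⇒ exp(g) = 1
Π_1 = c^-3 · g · ν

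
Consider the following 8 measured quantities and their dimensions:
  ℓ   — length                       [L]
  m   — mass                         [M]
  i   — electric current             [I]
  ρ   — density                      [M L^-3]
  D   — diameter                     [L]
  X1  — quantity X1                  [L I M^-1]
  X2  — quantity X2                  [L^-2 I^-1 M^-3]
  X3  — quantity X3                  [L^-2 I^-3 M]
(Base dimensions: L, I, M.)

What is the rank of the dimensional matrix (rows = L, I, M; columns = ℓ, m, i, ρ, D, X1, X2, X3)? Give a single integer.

Exponent matrix [L,I,M] × [ℓ,m,i,ρ,D,X1,X2,X3]:
  L: [ 1  0  0 -3  1  1 -2 -2]
  I: [ 0  0  1  0  0  1 -1 -3]
  M: [ 0  1  0  1  0 -1 -3  1]
Echelon form has 3 nonzero rows (pivots: ℓ,m,i)

3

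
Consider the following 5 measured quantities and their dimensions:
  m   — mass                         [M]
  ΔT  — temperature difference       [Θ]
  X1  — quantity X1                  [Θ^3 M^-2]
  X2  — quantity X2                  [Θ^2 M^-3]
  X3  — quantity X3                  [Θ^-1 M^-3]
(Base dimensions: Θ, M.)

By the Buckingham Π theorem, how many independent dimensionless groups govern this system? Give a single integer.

Exponent matrix [Θ,M] × [m,ΔT,X1,X2,X3]:
  Θ: [ 0  1  3  2 -1]
  M: [ 1  0 -2 -3 -3]
Echelon form has 2 nonzero rows (pivots: m,ΔT)
5 vars − rank 2 = 3 Π groups

3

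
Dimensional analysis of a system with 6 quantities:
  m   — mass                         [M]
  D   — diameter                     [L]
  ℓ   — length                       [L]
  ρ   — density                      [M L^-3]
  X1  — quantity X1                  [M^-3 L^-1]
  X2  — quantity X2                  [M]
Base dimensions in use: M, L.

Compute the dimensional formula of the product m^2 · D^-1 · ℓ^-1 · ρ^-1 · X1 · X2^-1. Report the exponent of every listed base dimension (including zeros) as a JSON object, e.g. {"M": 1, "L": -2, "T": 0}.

Exponent matrix [M,L] × [m,D,ℓ,ρ,X1,X2]:
  M: [ 1  0  0  1 -3  1]
  L: [ 0  1  1 -3 -1  0]
  [M]: (2)·1+(-1)·0+(-1)·0+(-1)·1+(1)·-3+(-1)·1 = -3
  [L]: (2)·0+(-1)·1+(-1)·1+(-1)·-3+(1)·-1+(-1)·0 = 0
⇒ M^-3

{"M": -3, "L": 0}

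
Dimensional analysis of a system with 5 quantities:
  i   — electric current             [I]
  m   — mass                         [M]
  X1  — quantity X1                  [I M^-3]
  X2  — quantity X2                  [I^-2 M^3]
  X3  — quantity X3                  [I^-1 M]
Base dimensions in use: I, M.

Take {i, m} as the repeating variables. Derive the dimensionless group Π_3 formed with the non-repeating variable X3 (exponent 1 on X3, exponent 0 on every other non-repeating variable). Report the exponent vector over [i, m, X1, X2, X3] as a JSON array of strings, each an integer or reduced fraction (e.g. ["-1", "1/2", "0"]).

Exponent matrix [I,M] × [i,m,X1,X2,X3]:
  I: [ 1  0  1 -2 -1]
  M: [ 0  1 -3  3  1]
Row reduction gives pivot columns i,m; rank = 2
Pivot set = {i,m}, free = {X1,X2,X3}
RREF:
  r0: [   1    0    1   -2   -1]
  r1: [   0    1   -3    3    1]
Fix exponent of X3 at 1, X1 at 0, X2 at 0; solve each RREF row for its pivot's exponent:
  r0: exp(i) + (-1)·1 = 0 ⇒ exp(i) = 1
  r1: exp(m) + (1)·1 = 0 ⇒ exp(m) = -1
Π_3 = i · m^-1 · X3

["1", "-1", "0", "0", "1"]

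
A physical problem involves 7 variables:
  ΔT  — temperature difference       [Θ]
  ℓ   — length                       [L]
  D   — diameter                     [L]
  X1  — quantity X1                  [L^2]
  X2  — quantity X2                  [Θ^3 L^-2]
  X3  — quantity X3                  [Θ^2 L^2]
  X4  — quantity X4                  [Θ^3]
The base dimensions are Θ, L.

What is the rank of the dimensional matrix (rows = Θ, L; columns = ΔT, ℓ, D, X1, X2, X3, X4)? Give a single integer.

Exponent matrix [Θ,L] × [ΔT,ℓ,D,X1,X2,X3,X4]:
  Θ: [ 1  0  0  0  3  2  3]
  L: [ 0  1  1  2 -2  2  0]
Row reduction gives pivot columns ΔT,ℓ; rank = 2

2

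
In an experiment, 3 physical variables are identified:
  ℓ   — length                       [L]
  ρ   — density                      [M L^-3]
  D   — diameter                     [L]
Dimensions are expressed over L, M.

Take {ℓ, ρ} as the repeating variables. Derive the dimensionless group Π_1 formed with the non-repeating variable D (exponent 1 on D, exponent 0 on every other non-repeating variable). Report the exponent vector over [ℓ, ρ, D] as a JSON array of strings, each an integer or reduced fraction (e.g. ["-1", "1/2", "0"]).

["-1", "0", "1"]

Dimensional matrix (L×M by ℓ×ρ×D):
  L: [ 1 -3  1]
  M: [ 0  1  0]
RREF → pivots at {ℓ,ρ} ⇒ r = 2
Pivot set = {ℓ,ρ}, free = {D}
RREF:
  r0: [   1    0    1]
  r1: [   0    1    0]
Fix exponent of D at 1; solve each RREF row for its pivot's exponent:
  r0: exp(ℓ) + (1)·1 = 0 ⇒ exp(ℓ) = -1
  r1: exp(ρ) + (0)·1 = 0 ⇒ exp(ρ) = 0
Π_1 = ℓ^-1 · D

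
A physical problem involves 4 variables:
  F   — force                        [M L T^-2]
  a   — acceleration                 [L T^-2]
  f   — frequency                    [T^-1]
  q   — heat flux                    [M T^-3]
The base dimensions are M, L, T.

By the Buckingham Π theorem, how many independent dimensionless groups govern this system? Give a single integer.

1

Exponent matrix [M,L,T] × [F,a,f,q]:
  M: [ 1  0  0  1]
  L: [ 1  1  0  0]
  T: [-2 -2 -1 -3]
Row reduction gives pivot columns F,a,f; rank = 3
4 vars − rank 3 = 1 Π group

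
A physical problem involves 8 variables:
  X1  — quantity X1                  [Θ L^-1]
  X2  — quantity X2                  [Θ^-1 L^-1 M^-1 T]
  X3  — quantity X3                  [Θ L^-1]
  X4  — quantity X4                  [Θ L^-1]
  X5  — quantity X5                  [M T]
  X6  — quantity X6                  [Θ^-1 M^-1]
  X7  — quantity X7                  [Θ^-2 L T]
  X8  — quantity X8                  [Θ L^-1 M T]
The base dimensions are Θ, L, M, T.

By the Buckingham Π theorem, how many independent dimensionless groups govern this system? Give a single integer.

5

Dimensional matrix (Θ×L×M×T by X1×X2×X3×X4×X5×X6×X7×X8):
  Θ: [ 1 -1  1  1  0 -1 -2  1]
  L: [-1 -1 -1 -1  0  0  1 -1]
  M: [ 0 -1  0  0  1 -1  0  1]
  T: [ 0  1  0  0  1  0  1  1]
RREF → pivots at {X1,X2,X5} ⇒ r = 3
n=8, r=3 ⇒ 5 dimensionless groups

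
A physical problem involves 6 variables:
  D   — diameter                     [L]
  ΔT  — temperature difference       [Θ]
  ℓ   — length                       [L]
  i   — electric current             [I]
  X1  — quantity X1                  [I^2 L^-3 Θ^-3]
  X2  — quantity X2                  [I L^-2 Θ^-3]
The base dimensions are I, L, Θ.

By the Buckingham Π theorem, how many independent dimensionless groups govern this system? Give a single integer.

Dimensional matrix (I×L×Θ by D×ΔT×ℓ×i×X1×X2):
  I: [ 0  0  0  1  2  1]
  L: [ 1  0  1  0 -3 -2]
  Θ: [ 0  1  0  0 -3 -3]
Echelon form has 3 nonzero rows (pivots: D,ΔT,i)
6 vars − rank 3 = 3 Π groups

3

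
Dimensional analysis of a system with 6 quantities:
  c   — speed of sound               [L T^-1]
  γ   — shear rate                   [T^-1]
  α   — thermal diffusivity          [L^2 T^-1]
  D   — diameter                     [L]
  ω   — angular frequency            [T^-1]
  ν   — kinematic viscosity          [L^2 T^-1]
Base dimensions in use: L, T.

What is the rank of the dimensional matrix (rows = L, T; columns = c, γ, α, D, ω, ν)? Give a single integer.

2

Write exponents as rows L,T / cols c,γ,α,D,ω,ν:
  L: [ 1  0  2  1  0  2]
  T: [-1 -1 -1  0 -1 -1]
Echelon form has 2 nonzero rows (pivots: c,γ)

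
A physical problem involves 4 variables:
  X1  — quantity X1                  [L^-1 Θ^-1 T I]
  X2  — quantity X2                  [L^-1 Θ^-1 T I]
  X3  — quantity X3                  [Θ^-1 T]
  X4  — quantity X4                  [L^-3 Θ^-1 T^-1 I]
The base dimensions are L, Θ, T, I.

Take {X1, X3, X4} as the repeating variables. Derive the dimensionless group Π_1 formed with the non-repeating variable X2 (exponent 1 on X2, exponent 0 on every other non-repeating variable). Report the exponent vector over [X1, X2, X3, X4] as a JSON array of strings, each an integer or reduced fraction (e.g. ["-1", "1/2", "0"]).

Exponent matrix [L,Θ,T,I] × [X1,X2,X3,X4]:
  L: [-1 -1  0 -3]
  Θ: [-1 -1 -1 -1]
  T: [ 1  1  1 -1]
  I: [ 1  1  0  1]
RREF → pivots at {X1,X3,X4} ⇒ r = 3
Pivot set = {X1,X3,X4}, free = {X2}
RREF:
  r0: [   1    1    0    0]
  r1: [   0    0    1    0]
  r2: [   0    0    0    1]
  r3: [   0    0    0    0]
Fix exponent of X2 at 1; solve each RREF row for its pivot's exponent:
  r0: exp(X1) + (1)·1 = 0 ⇒ exp(X1) = -1
  r1: exp(X3) + (0)·1 = 0 ⇒ exp(X3) = 0
  r2: exp(X4) + (0)·1 = 0 ⇒ exp(X4) = 0
Π_1 = X1^-1 · X2

["-1", "1", "0", "0"]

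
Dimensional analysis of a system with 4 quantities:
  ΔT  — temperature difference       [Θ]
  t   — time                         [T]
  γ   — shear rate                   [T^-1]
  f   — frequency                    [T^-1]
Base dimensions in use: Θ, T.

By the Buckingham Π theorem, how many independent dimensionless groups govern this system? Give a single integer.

2

Exponent matrix [Θ,T] × [ΔT,t,γ,f]:
  Θ: [ 1  0  0  0]
  T: [ 0  1 -1 -1]
RREF → pivots at {ΔT,t} ⇒ r = 2
Π count = n − r = 4 − 2 = 2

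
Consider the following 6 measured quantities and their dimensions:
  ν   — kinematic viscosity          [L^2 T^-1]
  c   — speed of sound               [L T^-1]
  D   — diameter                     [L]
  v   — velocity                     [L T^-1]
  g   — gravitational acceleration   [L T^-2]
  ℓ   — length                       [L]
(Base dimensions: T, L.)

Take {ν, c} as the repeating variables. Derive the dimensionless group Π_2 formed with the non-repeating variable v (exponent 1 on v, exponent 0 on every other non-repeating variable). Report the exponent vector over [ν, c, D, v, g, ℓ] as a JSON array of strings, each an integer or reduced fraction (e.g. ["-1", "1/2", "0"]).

["0", "-1", "0", "1", "0", "0"]

Exponent matrix [T,L] × [ν,c,D,v,g,ℓ]:
  T: [-1 -1  0 -1 -2  0]
  L: [ 2  1  1  1  1  1]
RREF → pivots at {ν,c} ⇒ r = 2
Pivot set = {ν,c}, free = {D,v,g,ℓ}
RREF:
  r0: [   1    0    1    0   -1    1]
  r1: [   0    1   -1    1    3   -1]
Fix exponent of v at 1, D at 0, g at 0, ℓ at 0; solve each RREF row for its pivot's exponent:
  r0: exp(ν) + (0)·1 = 0 ⇒ exp(ν) = 0
  r1: exp(c) + (1)·1 = 0 ⇒ exp(c) = -1
Π_2 = c^-1 · v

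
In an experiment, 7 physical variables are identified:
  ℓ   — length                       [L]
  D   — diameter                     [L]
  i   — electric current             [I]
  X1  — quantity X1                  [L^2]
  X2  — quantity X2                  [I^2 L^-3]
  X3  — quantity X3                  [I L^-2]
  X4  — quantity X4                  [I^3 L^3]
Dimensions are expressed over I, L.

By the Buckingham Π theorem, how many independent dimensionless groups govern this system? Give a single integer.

Dimensional matrix (I×L by ℓ×D×i×X1×X2×X3×X4):
  I: [ 0  0  1  0  2  1  3]
  L: [ 1  1  0  2 -3 -2  3]
Row reduction gives pivot columns ℓ,i; rank = 2
7 vars − rank 2 = 5 Π groups

5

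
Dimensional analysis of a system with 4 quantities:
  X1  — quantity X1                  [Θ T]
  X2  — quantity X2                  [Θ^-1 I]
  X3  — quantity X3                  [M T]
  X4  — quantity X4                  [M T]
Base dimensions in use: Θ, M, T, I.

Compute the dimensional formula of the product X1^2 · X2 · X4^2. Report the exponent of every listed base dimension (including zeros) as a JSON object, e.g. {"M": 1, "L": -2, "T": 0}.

Dimensional matrix (Θ×M×T×I by X1×X2×X3×X4):
  Θ: [ 1 -1  0  0]
  M: [ 0  0  1  1]
  T: [ 1  0  1  1]
  I: [ 0  1  0  0]
  [Θ]: (2)·1+(1)·-1+(2)·0 = 1
  [M]: (2)·0+(1)·0+(2)·1 = 2
  [T]: (2)·1+(1)·0+(2)·1 = 4
  [I]: (2)·0+(1)·1+(2)·0 = 1
⇒ Θ M^2 T^4 I

{"Θ": 1, "M": 2, "T": 4, "I": 1}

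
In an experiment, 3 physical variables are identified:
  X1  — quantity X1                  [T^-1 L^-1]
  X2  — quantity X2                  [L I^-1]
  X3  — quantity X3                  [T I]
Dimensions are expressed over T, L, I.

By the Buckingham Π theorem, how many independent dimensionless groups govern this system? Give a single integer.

1

Write exponents as rows T,L,I / cols X1,X2,X3:
  T: [-1  0  1]
  L: [-1  1  0]
  I: [ 0 -1  1]
Echelon form has 2 nonzero rows (pivots: X1,X2)
3 vars − rank 2 = 1 Π group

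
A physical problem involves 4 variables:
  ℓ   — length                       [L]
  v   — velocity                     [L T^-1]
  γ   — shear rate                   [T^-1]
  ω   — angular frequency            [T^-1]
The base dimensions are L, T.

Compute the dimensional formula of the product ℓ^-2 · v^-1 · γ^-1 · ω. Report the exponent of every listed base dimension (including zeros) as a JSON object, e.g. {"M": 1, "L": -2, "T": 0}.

Write exponents as rows L,T / cols ℓ,v,γ,ω:
  L: [ 1  1  0  0]
  T: [ 0 -1 -1 -1]
  [L]: (-2)·1+(-1)·1+(-1)·0+(1)·0 = -3
  [T]: (-2)·0+(-1)·-1+(-1)·-1+(1)·-1 = 1
⇒ L^-3 T

{"L": -3, "T": 1}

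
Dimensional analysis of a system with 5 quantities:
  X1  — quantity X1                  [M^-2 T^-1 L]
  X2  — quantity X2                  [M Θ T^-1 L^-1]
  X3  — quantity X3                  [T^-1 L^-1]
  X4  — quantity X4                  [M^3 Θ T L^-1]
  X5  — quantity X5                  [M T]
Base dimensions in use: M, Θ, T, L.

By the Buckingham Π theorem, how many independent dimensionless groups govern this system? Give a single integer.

2

Exponent matrix [M,Θ,T,L] × [X1,X2,X3,X4,X5]:
  M: [-2  1  0  3  1]
  Θ: [ 0  1  0  1  0]
  T: [-1 -1 -1  1  1]
  L: [ 1 -1 -1 -1  0]
RREF → pivots at {X1,X2,X3} ⇒ r = 3
5 vars − rank 3 = 2 Π groups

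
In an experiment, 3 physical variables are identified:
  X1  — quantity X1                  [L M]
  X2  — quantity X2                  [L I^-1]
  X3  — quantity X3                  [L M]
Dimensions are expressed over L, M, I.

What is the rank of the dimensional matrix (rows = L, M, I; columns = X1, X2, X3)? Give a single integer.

Exponent matrix [L,M,I] × [X1,X2,X3]:
  L: [ 1  1  1]
  M: [ 1  0  1]
  I: [ 0 -1  0]
Row reduction gives pivot columns X1,X2; rank = 2

2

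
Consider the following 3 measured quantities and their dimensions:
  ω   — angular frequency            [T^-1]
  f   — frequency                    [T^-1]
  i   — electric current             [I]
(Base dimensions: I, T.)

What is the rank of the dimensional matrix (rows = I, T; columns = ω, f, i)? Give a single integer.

Dimensional matrix (I×T by ω×f×i):
  I: [ 0  0  1]
  T: [-1 -1  0]
Row reduction gives pivot columns ω,i; rank = 2

2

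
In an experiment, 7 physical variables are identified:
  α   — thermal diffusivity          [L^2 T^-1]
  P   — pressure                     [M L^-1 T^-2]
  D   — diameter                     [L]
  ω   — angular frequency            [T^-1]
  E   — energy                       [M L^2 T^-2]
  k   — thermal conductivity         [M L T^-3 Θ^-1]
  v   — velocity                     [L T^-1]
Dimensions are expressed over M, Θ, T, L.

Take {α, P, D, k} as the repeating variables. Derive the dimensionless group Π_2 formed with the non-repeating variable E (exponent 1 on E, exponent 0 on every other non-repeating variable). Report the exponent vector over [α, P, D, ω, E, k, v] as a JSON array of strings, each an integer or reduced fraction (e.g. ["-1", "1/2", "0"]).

["0", "-1", "-3", "0", "1", "0", "0"]

Dimensional matrix (M×Θ×T×L by α×P×D×ω×E×k×v):
  M: [ 0  1  0  0  1  1  0]
  Θ: [ 0  0  0  0  0 -1  0]
  T: [-1 -2  0 -1 -2 -3 -1]
  L: [ 2 -1  1  0  2  1  1]
Row reduction gives pivot columns α,P,D,k; rank = 4
Pivot set = {α,P,D,k}, free = {ω,E,v}
RREF:
  r0: [   1    0    0    1    0    0    1]
  r1: [   0    1    0    0    1    0    0]
  r2: [   0    0    1   -2    3    0   -1]
  r3: [   0    0    0    0    0    1    0]
Fix exponent of E at 1, ω at 0, v at 0; solve each RREF row for its pivot's exponent:
  r0: exp(α) + (0)·1 = 0 ⇒ exp(α) = 0
  r1: exp(P) + (1)·1 = 0 ⇒ exp(P) = -1
  r2: exp(D) + (3)·1 = 0 ⇒ exp(D) = -3
  r3: exp(k) + (0)·1 = 0 ⇒ exp(k) = 0
Π_2 = P^-1 · D^-3 · E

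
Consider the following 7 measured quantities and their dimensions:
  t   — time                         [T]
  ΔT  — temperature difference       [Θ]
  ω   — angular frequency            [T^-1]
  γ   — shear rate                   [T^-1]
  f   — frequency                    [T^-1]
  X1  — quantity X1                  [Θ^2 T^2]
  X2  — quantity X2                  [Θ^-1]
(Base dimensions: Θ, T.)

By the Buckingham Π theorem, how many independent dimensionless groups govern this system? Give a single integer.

Write exponents as rows Θ,T / cols t,ΔT,ω,γ,f,X1,X2:
  Θ: [ 0  1  0  0  0  2 -1]
  T: [ 1  0 -1 -1 -1  2  0]
Row reduction gives pivot columns t,ΔT; rank = 2
7 vars − rank 2 = 5 Π groups

5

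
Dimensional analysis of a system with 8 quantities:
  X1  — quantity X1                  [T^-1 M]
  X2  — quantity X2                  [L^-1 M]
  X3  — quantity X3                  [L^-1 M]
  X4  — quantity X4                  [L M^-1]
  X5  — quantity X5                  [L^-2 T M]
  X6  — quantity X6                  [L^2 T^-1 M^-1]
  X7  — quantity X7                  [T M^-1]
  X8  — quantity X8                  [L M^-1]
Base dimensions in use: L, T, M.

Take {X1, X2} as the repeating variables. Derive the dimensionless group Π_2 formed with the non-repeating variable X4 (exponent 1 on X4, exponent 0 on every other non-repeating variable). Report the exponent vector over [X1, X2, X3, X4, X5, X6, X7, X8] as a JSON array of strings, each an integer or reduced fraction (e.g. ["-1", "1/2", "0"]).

Write exponents as rows L,T,M / cols X1,X2,X3,X4,X5,X6,X7,X8:
  L: [ 0 -1 -1  1 -2  2  0  1]
  T: [-1  0  0  0  1 -1  1  0]
  M: [ 1  1  1 -1  1 -1 -1 -1]
RREF → pivots at {X1,X2} ⇒ r = 2
Pivot set = {X1,X2}, free = {X3,X4,X5,X6,X7,X8}
RREF:
  r0: [   1    0    0    0   -1    1   -1    0]
  r1: [   0    1    1   -1    2   -2    0   -1]
  r2: [   0    0    0    0    0    0    0    0]
Fix exponent of X4 at 1, X3 at 0, X5 at 0, X6 at 0, X7 at 0, X8 at 0; solve each RREF row for its pivot's exponent:
  r0: exp(X1) + (0)·1 = 0 ⇒ exp(X1) = 0
  r1: exp(X2) + (-1)·1 = 0 ⇒ exp(X2) = 1
Π_2 = X2 · X4

["0", "1", "0", "1", "0", "0", "0", "0"]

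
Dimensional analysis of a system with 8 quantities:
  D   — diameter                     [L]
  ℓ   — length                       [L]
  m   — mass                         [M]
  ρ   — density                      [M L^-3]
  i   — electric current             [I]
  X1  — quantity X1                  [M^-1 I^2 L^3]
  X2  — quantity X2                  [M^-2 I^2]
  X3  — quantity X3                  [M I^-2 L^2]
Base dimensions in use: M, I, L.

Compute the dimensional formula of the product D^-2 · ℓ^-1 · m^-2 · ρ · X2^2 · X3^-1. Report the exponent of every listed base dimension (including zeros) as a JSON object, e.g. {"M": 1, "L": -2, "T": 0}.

{"M": -6, "I": 6, "L": -8}

Write exponents as rows M,I,L / cols D,ℓ,m,ρ,i,X1,X2,X3:
  M: [ 0  0  1  1  0 -1 -2  1]
  I: [ 0  0  0  0  1  2  2 -2]
  L: [ 1  1  0 -3  0  3  0  2]
  [M]: (-2)·0+(-1)·0+(-2)·1+(1)·1+(2)·-2+(-1)·1 = -6
  [I]: (-2)·0+(-1)·0+(-2)·0+(1)·0+(2)·2+(-1)·-2 = 6
  [L]: (-2)·1+(-1)·1+(-2)·0+(1)·-3+(2)·0+(-1)·2 = -8
⇒ M^-6 I^6 L^-8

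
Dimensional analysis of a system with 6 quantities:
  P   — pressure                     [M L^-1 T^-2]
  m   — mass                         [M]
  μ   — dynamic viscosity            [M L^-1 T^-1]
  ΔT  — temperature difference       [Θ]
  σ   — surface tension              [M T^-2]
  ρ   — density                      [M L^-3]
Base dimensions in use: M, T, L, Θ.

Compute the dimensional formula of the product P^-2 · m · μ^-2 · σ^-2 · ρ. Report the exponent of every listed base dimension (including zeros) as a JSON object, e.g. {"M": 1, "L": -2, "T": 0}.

Dimensional matrix (M×T×L×Θ by P×m×μ×ΔT×σ×ρ):
  M: [ 1  1  1  0  1  1]
  T: [-2  0 -1  0 -2  0]
  L: [-1  0 -1  0  0 -3]
  Θ: [ 0  0  0  1  0  0]
  [M]: (-2)·1+(1)·1+(-2)·1+(-2)·1+(1)·1 = -4
  [T]: (-2)·-2+(1)·0+(-2)·-1+(-2)·-2+(1)·0 = 10
  [L]: (-2)·-1+(1)·0+(-2)·-1+(-2)·0+(1)·-3 = 1
  [Θ]: (-2)·0+(1)·0+(-2)·0+(-2)·0+(1)·0 = 0
⇒ M^-4 T^10 L

{"M": -4, "T": 10, "L": 1, "Θ": 0}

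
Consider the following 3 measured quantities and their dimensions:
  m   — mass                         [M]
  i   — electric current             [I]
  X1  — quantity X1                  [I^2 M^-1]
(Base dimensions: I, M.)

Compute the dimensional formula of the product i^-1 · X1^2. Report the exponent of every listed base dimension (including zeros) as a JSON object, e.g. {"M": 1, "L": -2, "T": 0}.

Dimensional matrix (I×M by m×i×X1):
  I: [ 0  1  2]
  M: [ 1  0 -1]
  [I]: (-1)·1+(2)·2 = 3
  [M]: (-1)·0+(2)·-1 = -2
⇒ I^3 M^-2

{"I": 3, "M": -2}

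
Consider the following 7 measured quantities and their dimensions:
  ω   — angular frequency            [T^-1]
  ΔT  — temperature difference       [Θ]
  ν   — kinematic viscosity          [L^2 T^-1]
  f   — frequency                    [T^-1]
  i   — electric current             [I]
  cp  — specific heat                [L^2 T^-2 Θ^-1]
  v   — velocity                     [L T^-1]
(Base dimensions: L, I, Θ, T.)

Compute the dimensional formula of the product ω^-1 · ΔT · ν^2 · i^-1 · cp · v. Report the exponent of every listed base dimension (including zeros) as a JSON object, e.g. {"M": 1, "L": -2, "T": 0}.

{"L": 7, "I": -1, "Θ": 0, "T": -4}

Write exponents as rows L,I,Θ,T / cols ω,ΔT,ν,f,i,cp,v:
  L: [ 0  0  2  0  0  2  1]
  I: [ 0  0  0  0  1  0  0]
  Θ: [ 0  1  0  0  0 -1  0]
  T: [-1  0 -1 -1  0 -2 -1]
  [L]: (-1)·0+(1)·0+(2)·2+(-1)·0+(1)·2+(1)·1 = 7
  [I]: (-1)·0+(1)·0+(2)·0+(-1)·1+(1)·0+(1)·0 = -1
  [Θ]: (-1)·0+(1)·1+(2)·0+(-1)·0+(1)·-1+(1)·0 = 0
  [T]: (-1)·-1+(1)·0+(2)·-1+(-1)·0+(1)·-2+(1)·-1 = -4
⇒ L^7 I^-1 T^-4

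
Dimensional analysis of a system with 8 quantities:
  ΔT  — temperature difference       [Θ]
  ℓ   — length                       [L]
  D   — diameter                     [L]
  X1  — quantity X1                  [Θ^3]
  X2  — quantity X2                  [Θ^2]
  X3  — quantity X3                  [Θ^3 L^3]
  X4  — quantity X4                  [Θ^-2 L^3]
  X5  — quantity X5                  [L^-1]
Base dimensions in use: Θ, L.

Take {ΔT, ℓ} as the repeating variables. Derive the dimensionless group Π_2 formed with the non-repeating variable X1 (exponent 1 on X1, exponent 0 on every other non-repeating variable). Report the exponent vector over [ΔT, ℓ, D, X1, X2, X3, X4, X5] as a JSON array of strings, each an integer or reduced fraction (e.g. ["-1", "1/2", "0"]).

Dimensional matrix (Θ×L by ΔT×ℓ×D×X1×X2×X3×X4×X5):
  Θ: [ 1  0  0  3  2  3 -2  0]
  L: [ 0  1  1  0  0  3  3 -1]
Row reduction gives pivot columns ΔT,ℓ; rank = 2
Pivot set = {ΔT,ℓ}, free = {D,X1,X2,X3,X4,X5}
RREF:
  r0: [   1    0    0    3    2    3   -2    0]
  r1: [   0    1    1    0    0    3    3   -1]
Fix exponent of X1 at 1, D at 0, X2 at 0, X3 at 0, X4 at 0, X5 at 0; solve each RREF row for its pivot's exponent:
  r0: exp(ΔT) + (3)·1 = 0 ⇒ exp(ΔT) = -3
  r1: exp(ℓ) + (0)·1 = 0 ⇒ exp(ℓ) = 0
Π_2 = ΔT^-3 · X1

["-3", "0", "0", "1", "0", "0", "0", "0"]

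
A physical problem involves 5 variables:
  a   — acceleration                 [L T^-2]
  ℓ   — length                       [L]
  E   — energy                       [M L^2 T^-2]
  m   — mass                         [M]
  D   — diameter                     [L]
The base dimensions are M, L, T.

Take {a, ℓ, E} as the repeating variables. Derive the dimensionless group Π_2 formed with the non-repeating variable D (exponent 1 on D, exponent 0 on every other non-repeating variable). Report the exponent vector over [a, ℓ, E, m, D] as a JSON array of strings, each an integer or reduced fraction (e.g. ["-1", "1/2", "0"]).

["0", "-1", "0", "0", "1"]

Exponent matrix [M,L,T] × [a,ℓ,E,m,D]:
  M: [ 0  0  1  1  0]
  L: [ 1  1  2  0  1]
  T: [-2  0 -2  0  0]
Row reduction gives pivot columns a,ℓ,E; rank = 3
Pivot set = {a,ℓ,E}, free = {m,D}
RREF:
  r0: [   1    0    0   -1    0]
  r1: [   0    1    0   -1    1]
  r2: [   0    0    1    1    0]
Fix exponent of D at 1, m at 0; solve each RREF row for its pivot's exponent:
  r0: exp(a) + (0)·1 = 0 ⇒ exp(a) = 0
  r1: exp(ℓ) + (1)·1 = 0 ⇒ exp(ℓ) = -1
  r2: exp(E) + (0)·1 = 0 ⇒ exp(E) = 0
Π_2 = ℓ^-1 · D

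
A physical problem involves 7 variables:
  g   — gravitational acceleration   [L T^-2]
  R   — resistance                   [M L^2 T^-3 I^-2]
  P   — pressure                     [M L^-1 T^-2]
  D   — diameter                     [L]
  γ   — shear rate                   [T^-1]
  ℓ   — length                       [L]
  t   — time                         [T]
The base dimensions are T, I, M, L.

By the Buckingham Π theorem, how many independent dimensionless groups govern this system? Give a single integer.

Dimensional matrix (T×I×M×L by g×R×P×D×γ×ℓ×t):
  T: [-2 -3 -2  0 -1  0  1]
  I: [ 0 -2  0  0  0  0  0]
  M: [ 0  1  1  0  0  0  0]
  L: [ 1  2 -1  1  0  1  0]
Row reduction gives pivot columns g,R,P,D; rank = 4
7 vars − rank 4 = 3 Π groups

3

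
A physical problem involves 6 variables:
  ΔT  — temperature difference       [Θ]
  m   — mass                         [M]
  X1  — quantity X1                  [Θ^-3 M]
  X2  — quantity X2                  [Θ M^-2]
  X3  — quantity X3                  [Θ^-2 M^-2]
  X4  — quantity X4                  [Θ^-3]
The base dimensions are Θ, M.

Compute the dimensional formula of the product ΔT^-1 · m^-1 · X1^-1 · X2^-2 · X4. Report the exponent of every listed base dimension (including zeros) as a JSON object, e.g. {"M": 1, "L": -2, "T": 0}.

{"Θ": -3, "M": 2}

Write exponents as rows Θ,M / cols ΔT,m,X1,X2,X3,X4:
  Θ: [ 1  0 -3  1 -2 -3]
  M: [ 0  1  1 -2 -2  0]
  [Θ]: (-1)·1+(-1)·0+(-1)·-3+(-2)·1+(1)·-3 = -3
  [M]: (-1)·0+(-1)·1+(-1)·1+(-2)·-2+(1)·0 = 2
⇒ Θ^-3 M^2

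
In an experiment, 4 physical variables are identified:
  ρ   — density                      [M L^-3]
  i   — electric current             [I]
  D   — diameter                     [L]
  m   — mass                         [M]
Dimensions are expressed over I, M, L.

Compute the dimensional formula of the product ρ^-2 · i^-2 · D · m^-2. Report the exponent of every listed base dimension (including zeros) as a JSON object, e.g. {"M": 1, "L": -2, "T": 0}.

{"I": -2, "M": -4, "L": 7}

Write exponents as rows I,M,L / cols ρ,i,D,m:
  I: [ 0  1  0  0]
  M: [ 1  0  0  1]
  L: [-3  0  1  0]
  [I]: (-2)·0+(-2)·1+(1)·0+(-2)·0 = -2
  [M]: (-2)·1+(-2)·0+(1)·0+(-2)·1 = -4
  [L]: (-2)·-3+(-2)·0+(1)·1+(-2)·0 = 7
⇒ I^-2 M^-4 L^7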